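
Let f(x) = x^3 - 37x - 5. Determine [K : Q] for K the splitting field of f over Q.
[K : Q] = 6

By the rational root test, any rational root of the monic integer polynomial f(x) = x^3 - 37x - 5 must be an integer dividing the constant term -5, i.e. one of ±{1, 5}. Evaluating: f(1) = -41, f(-1) = 31, f(5) = -65, f(-5) = 55; none is 0, so f has no rational root and is therefore irreducible over Q (a cubic with no linear factor over a field is irreducible). For an irreducible cubic, the Galois group is A_3 or S_3 according as the discriminant disc(f) = -4a^3 - 27b^2 = -4·(-37)^3 - 27·(-5)^2 = 201937 is or is not a square in Q. Here disc(f) = 201937 is not a perfect square in Q, so the Galois group of f over Q is not contained in A_3 and must be all of S_3. The splitting field has degree |S_3| = 6 over Q, so [K : Q] = 6.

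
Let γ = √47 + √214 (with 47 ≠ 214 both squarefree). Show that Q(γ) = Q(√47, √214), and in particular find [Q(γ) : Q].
[Q(γ) : Q] = 4 (equivalently, Q(γ) = Q(√47, √214))

Obviously Q(γ) ⊆ Q(√47, √214), and [Q(√47, √214):Q] = 4 (since 47, 214 are distinct squarefree integers > 1 with 10058 not a perfect square). To show equality we compute the minimal polynomial of γ. From γ = √47 + √214: γ^2 = 47 + 2√(10058) + 214 = 261 + 2√(10058), so γ^2 - 261 = 2√(10058); squaring, (γ^2 - 261)^2 = 4·10058, i.e. γ^4 - 522γ^2 + 68121 - 40232 = 0, i.e. γ^4 - 522γ^2 + 27889 = 0. So γ is a root of x^4 - 522x^2 + 27889. This polynomial is irreducible over Q: it has no rational root (each ±√47 ± √214 is irrational), and any factorization into two quadratics over Q would force √(10058) ∈ Q (pairing opposite roots) or √47, √214 ∈ Q (other pairings), all impossible. Hence [Q(γ):Q] = 4 = [Q(√47, √214):Q], so Q(γ) = Q(√47, √214).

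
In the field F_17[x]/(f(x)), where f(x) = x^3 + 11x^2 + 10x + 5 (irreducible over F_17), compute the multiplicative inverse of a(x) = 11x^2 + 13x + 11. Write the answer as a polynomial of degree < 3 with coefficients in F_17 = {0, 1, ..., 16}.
a(x)^(-1) ≡ 11x^2 + 11x + 5 (mod f(x))

Since f is irreducible over F_17, F_17[x]/(f) is a field and a(x) ≠ 0 has an inverse. Apply the extended Euclidean algorithm to f(x) and a(x) in F_17[x]: f(x) = (14x + 3)·a(x) + (4x + 6);  a(x) = (7x + 14)·(4x + 6) + (12). The last nonzero remainder is the constant 12 = gcd(f, a) in F_17. Back-substituting through the division chain expresses 12 = s(x)·a(x) + t(x)·f(x) with s(x) ≡ 13x^2 + 13x + 9 (mod f), so (13x^2 + 13x + 9)·a(x) ≡ 12 (mod f). Multiplying by 12^(-1) ≡ 10 in F_17 gives a(x)^(-1) ≡ 10·(13x^2 + 13x + 9) ≡ 11x^2 + 11x + 5 (mod f). Check: (11x^2 + 13x + 11)·(11x^2 + 11x + 5) = 2x^4 + 9x^3 + 13x^2 + 16x + 4 ≡ 1 (mod x^3 + 11x^2 + 10x + 5).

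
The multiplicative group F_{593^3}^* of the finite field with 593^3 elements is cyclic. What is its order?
|F_{593^3}^*| = 208527856

F_{593^3} has 593^3 = 208527857 elements; its multiplicative group consists of all nonzero elements, so |F_{593^3}^*| = 208527857 - 1 = 208527856. (It is cyclic since any finite subgroup of the multiplicative group of a field is cyclic.)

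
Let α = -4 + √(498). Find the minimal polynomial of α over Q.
m_α(x) = x^2 + 8x - 482

From α + 4 = √(498), squaring gives (α + 4)^2 = 498, i.e. α^2 + 8α + 16 = 498, so α^2 + 8α - 482 = 0. The discriminant of x^2 + 8x - 482 is (8)^2 - 4·(-482) = 64 + 1928 = 1992, and 4·(498) is not a perfect square in Q since 498 is squarefree and ≠ 1. Hence x^2 + 8x - 482 is irreducible over Q and is the minimal polynomial of α.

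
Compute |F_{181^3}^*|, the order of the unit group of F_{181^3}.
|F_{181^3}^*| = 5929740

F_{181^3} has 181^3 = 5929741 elements; its multiplicative group consists of all nonzero elements, so |F_{181^3}^*| = 5929741 - 1 = 5929740. (It is cyclic since any finite subgroup of the multiplicative group of a field is cyclic.)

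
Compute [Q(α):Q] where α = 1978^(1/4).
[Q(α):Q] = 4

α is a root of x^4 - 1978. By Eisenstein's criterion at the prime p = 2 (which divides the constant term 1978 but p^2 = 4 does not, since 1978 is squarefree), x^4 - 1978 is irreducible over Q. Hence [Q(α):Q] = 4.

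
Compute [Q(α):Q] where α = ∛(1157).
[Q(α):Q] = 3

The minimal polynomial of α is x^3 - 1157, irreducible over Q since 1157 is not a perfect cube (so x^3 - 1157 has no rational root). Hence [Q(α):Q] = deg(m_α) = 3.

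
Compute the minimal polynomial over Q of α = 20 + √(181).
m_α(x) = x^2 - 40x + 219

From α - 20 = √(181), squaring gives (α - 20)^2 = 181, i.e. α^2 - 40α + 400 = 181, so α^2 - 40α + 219 = 0. The discriminant of x^2 - 40x + 219 is (-40)^2 - 4·(219) = 1600 - 876 = 724, and 4·(181) is not a perfect square in Q since 181 is squarefree and ≠ 1. Hence x^2 - 40x + 219 is irreducible over Q and is the minimal polynomial of α.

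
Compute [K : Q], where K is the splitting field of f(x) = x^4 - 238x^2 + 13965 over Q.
[K : Q] = 4

Solving the quadratic in x^2: x^2 = (238 ± √(238^2 - 4·13965))/2 = (238 ± √784)/2 = (238 ± 28)/2, giving x^2 = 105 or x^2 = 133. So f(x) = (x^2 - 105)(x^2 - 133) and the roots of f are ±√105, ±√133. Hence the splitting field is K = Q(√105, √133). Since 105 and 133 are distinct squarefree integers > 1, their product 13965 is not a perfect square, so √133 ∉ Q(√105). By the tower law [K:Q] = [Q(√105,√133):Q(√105)] · [Q(√105):Q] = 2 · 2 = 4.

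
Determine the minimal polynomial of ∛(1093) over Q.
m_α(x) = x^3 - 1093

α satisfies α^3 = 1093, so x^3 - 1093 annihilates α. By the rational root test, a rational root p/q (in lowest terms) of x^3 - 1093 would satisfy p^3 = 1093 q^3, forcing q = 1 and p^3 = 1093; but 1093 is not a perfect cube, contradiction. A monic cubic over Q with no rational root is irreducible (any nontrivial factorization would include a linear factor). Hence x^3 - 1093 is the minimal polynomial of α, and in particular [Q(α):Q] = 3.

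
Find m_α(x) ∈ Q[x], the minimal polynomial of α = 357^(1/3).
m_α(x) = x^3 - 357

α satisfies α^3 = 357, so x^3 - 357 annihilates α. By the rational root test, a rational root p/q (in lowest terms) of x^3 - 357 would satisfy p^3 = 357 q^3, forcing q = 1 and p^3 = 357; but 357 is not a perfect cube, contradiction. A monic cubic over Q with no rational root is irreducible (any nontrivial factorization would include a linear factor). Hence x^3 - 357 is the minimal polynomial of α, and in particular [Q(α):Q] = 3.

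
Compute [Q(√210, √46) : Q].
[Q(√210, √46) : Q] = 4

[Q(√210):Q] = 2 (min poly x^2 - 210, irreducible since 210 is squarefree > 1). For the top step, suppose √46 ∈ Q(√210), say √46 = c + d√210 with c, d ∈ Q. Squaring: 46 = c^2 + 210d^2 + 2cd√210. Since √210 ∉ Q this forces 2cd = 0. If d = 0 then √46 = c ∈ Q, contradicting 46 squarefree > 1. If c = 0 then 46 = 210d^2, so 210·46 = (210d)^2 is a perfect square in Q — but 210·46 = 9660 is not a perfect square (since 210 and 46 are distinct squarefree integers). Contradiction. Hence √46 ∉ Q(√210), so x^2 - 46 stays irreducible over Q(√210) and [Q(√210, √46) : Q(√210)] = 2. By the tower law, [Q(√210, √46) : Q] = 2 · 2 = 4.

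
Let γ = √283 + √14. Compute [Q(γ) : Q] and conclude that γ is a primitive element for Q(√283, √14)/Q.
[Q(γ) : Q] = 4 (equivalently, Q(γ) = Q(√283, √14))

Obviously Q(γ) ⊆ Q(√283, √14), and [Q(√283, √14):Q] = 4 (since 283, 14 are distinct squarefree integers > 1 with 3962 not a perfect square). To show equality we compute the minimal polynomial of γ. From γ = √283 + √14: γ^2 = 283 + 2√(3962) + 14 = 297 + 2√(3962), so γ^2 - 297 = 2√(3962); squaring, (γ^2 - 297)^2 = 4·3962, i.e. γ^4 - 594γ^2 + 88209 - 15848 = 0, i.e. γ^4 - 594γ^2 + 72361 = 0. So γ is a root of x^4 - 594x^2 + 72361. This polynomial is irreducible over Q: it has no rational root (each ±√283 ± √14 is irrational), and any factorization into two quadratics over Q would force √(3962) ∈ Q (pairing opposite roots) or √283, √14 ∈ Q (other pairings), all impossible. Hence [Q(γ):Q] = 4 = [Q(√283, √14):Q], so Q(γ) = Q(√283, √14).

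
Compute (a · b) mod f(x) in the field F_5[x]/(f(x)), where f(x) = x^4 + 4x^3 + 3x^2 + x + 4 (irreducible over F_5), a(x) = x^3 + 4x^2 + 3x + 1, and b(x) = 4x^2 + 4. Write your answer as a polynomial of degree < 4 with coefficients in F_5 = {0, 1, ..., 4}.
a · b ≡ 4x^3 + x^2 + x + 4 (mod f(x))

Multiply in F_5[x]: a(x)·b(x) = (x^3 + 4x^2 + 3x + 1)·(4x^2 + 4) = 4x^5 + x^4 + x^3 + 2x + 4. This has degree ≥ 4, so divide by f(x) over F_5: 4x^5 + x^4 + x^3 + 2x + 4 = (4x)·(x^4 + 4x^3 + 3x^2 + x + 4) + (4x^3 + x^2 + x + 4). Hence a·b ≡ 4x^3 + x^2 + x + 4 (mod f). (F_5[x]/(f) is a field with 5^4 = 625 elements since f is irreducible of degree 4.)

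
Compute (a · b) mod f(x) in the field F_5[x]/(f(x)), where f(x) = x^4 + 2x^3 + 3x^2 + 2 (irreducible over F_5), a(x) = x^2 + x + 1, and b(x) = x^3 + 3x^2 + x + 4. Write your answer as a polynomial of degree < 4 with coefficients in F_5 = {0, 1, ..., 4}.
a · b ≡ 3x^3 + 2x^2 + 3x (mod f(x))

Multiply in F_5[x]: a(x)·b(x) = (x^2 + x + 1)·(x^3 + 3x^2 + x + 4) = x^5 + 4x^4 + 3x^2 + 4. This has degree ≥ 4, so divide by f(x) over F_5: x^5 + 4x^4 + 3x^2 + 4 = (x + 2)·(x^4 + 2x^3 + 3x^2 + 2) + (3x^3 + 2x^2 + 3x). Hence a·b ≡ 3x^3 + 2x^2 + 3x (mod f). (F_5[x]/(f) is a field with 5^4 = 625 elements since f is irreducible of degree 4.)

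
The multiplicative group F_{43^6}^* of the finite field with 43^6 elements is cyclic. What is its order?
|F_{43^6}^*| = 6321363048

F_{43^6} has 43^6 = 6321363049 elements; its multiplicative group consists of all nonzero elements, so |F_{43^6}^*| = 6321363049 - 1 = 6321363048. (It is cyclic since any finite subgroup of the multiplicative group of a field is cyclic.)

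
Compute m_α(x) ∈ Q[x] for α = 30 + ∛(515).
m_α(x) = x^3 - 90x^2 + 2700x - 27515

Set β = α - 30 = ∛(515), so β^3 = 515. Then (α - 30)^3 - 515 = 0, i.e. α is a root of g(x) = (x - 30)^3 - 515 = x^3 - 90x^2 + 2700x - 27515. Since g(x) = h(x - 30) where h(x) = x^3 - 515, and h is irreducible over Q (because 515 is not a perfect cube, so h has no rational root, and a monic cubic with no rational root is irreducible), g is also irreducible (irreducibility is preserved under the substitution x → x - 30). Hence m_α(x) = x^3 - 90x^2 + 2700x - 27515.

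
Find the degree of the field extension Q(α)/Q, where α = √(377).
[Q(α):Q] = 2

[Q(α):Q] equals the degree of the minimal polynomial of α. Here α^2 = 377 and x^2 - 377 is irreducible (d = 377 is squarefree, ≠ 1, hence not a square), so deg(m_α) = 2. Thus [Q(α):Q] = 2.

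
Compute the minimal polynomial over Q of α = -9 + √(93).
m_α(x) = x^2 + 18x - 12

From α + 9 = √(93), squaring gives (α + 9)^2 = 93, i.e. α^2 + 18α + 81 = 93, so α^2 + 18α - 12 = 0. The discriminant of x^2 + 18x - 12 is (18)^2 - 4·(-12) = 324 + 48 = 372, and 4·(93) is not a perfect square in Q since 93 is squarefree and ≠ 1. Hence x^2 + 18x - 12 is irreducible over Q and is the minimal polynomial of α.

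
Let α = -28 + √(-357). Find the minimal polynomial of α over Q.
m_α(x) = x^2 + 56x + 1141

From α + 28 = √(-357), squaring gives (α + 28)^2 = -357, i.e. α^2 + 56α + 784 = -357, so α^2 + 56α + 1141 = 0. The discriminant of x^2 + 56x + 1141 is (56)^2 - 4·(1141) = 3136 - 4564 = -1428, and 4·(-357) is not a perfect square in Q since -357 is squarefree and ≠ 1. Hence x^2 + 56x + 1141 is irreducible over Q and is the minimal polynomial of α.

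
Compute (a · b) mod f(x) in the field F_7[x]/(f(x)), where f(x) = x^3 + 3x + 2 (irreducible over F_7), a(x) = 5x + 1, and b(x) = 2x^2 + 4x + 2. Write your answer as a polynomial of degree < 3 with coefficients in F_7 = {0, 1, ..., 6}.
a · b ≡ x^2 + 5x + 3 (mod f(x))

Multiply in F_7[x]: a(x)·b(x) = (5x + 1)·(2x^2 + 4x + 2) = 3x^3 + x^2 + 2. This has degree ≥ 3, so divide by f(x) over F_7: 3x^3 + x^2 + 2 = (3)·(x^3 + 3x + 2) + (x^2 + 5x + 3). Hence a·b ≡ x^2 + 5x + 3 (mod f). (F_7[x]/(f) is a field with 7^3 = 343 elements since f is irreducible of degree 3.)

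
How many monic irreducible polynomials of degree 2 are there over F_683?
There are 232903 monic irreducible polynomials of degree 2 over F_683

Each element of F_{683^2} that lies in no proper subfield is a root of exactly one monic irreducible of degree 2 over F_683, and each such polynomial has 2 distinct roots in F_{683^2}. By Möbius inversion the count is N_683(2) = (1/2) Σ_{d|2} μ(2/d) · 683^d = (1/2)(μ(2)·683^1 + μ(1)·683^2) = 465806/2 = 232903.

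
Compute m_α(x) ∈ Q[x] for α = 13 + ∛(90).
m_α(x) = x^3 - 39x^2 + 507x - 2287

Set β = α - 13 = ∛(90), so β^3 = 90. Then (α - 13)^3 - 90 = 0, i.e. α is a root of g(x) = (x - 13)^3 - 90 = x^3 - 39x^2 + 507x - 2287. Since g(x) = h(x - 13) where h(x) = x^3 - 90, and h is irreducible over Q (because 90 is not a perfect cube, so h has no rational root, and a monic cubic with no rational root is irreducible), g is also irreducible (irreducibility is preserved under the substitution x → x - 13). Hence m_α(x) = x^3 - 39x^2 + 507x - 2287.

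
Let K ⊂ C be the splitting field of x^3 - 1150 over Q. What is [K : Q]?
[K : Q] = 6

The roots of x^3 - 1150 are ∛1150, ω∛1150, ω^2∛1150 where ω = e^(2πi/3) is a primitive cube root of unity, so K = Q(∛1150, ω). Now [Q(∛1150):Q] = 3 (since 1150 is not a perfect cube, x^3 - 1150 is irreducible) and [Q(ω):Q] = 2. Both 2 and 3 divide [K:Q], and [K:Q] ≤ 3·2 = 6, so [K:Q] = 6. (Equivalently: Q(∛1150) ⊂ R but ω ∉ R, so [K : Q(∛1150)] = 2.)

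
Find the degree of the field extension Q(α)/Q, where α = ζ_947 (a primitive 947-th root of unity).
[Q(α):Q] = 946

The minimal polynomial of ζ_947 over Q is the 947-th cyclotomic polynomial Φ_947(x), which is irreducible over Q and has degree φ(947) = 946. Hence [Q(α):Q] = φ(947) = 946.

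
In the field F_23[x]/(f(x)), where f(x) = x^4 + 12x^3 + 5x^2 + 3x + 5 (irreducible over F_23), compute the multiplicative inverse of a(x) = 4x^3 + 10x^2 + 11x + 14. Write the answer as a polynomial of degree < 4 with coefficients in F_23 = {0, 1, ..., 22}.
a(x)^(-1) ≡ 7x^3 + 12x^2 + 22x + 7 (mod f(x))

Since f is irreducible over F_23, F_23[x]/(f) is a field and a(x) ≠ 0 has an inverse. Apply the extended Euclidean algorithm to f(x) and a(x) in F_23[x]: f(x) = (6x + 11)·a(x) + (13x^2 + 5x + 12);  a(x) = (18x + 8)·(13x^2 + 5x + 12) + (8x + 10);  (13x^2 + 5x + 12) = (16x + 18)·(8x + 10) + (16). The last nonzero remainder is the constant 16 = gcd(f, a) in F_23. Back-substituting through the division chain expresses 16 = s(x)·a(x) + t(x)·f(x) with s(x) ≡ 20x^3 + 8x^2 + 7x + 20 (mod f), so (20x^3 + 8x^2 + 7x + 20)·a(x) ≡ 16 (mod f). Multiplying by 16^(-1) ≡ 13 in F_23 gives a(x)^(-1) ≡ 13·(20x^3 + 8x^2 + 7x + 20) ≡ 7x^3 + 12x^2 + 22x + 7 (mod f). Check: (4x^3 + 10x^2 + 11x + 14)·(7x^3 + 12x^2 + 22x + 7) = 5x^6 + 3x^5 + 9x^4 + 18x^3 + 20x^2 + 17x + 6 ≡ 1 (mod x^4 + 12x^3 + 5x^2 + 3x + 5).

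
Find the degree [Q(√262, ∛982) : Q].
[Q(√262, ∛982) : Q] = 6

Let L = Q(√262, ∛982). Since Q(√262) ⊂ L and [Q(√262):Q] = 2, the tower law gives 2 | [L:Q]. Likewise Q(∛982) ⊂ L with [Q(∛982):Q] = 3 (because 982 is not a perfect cube), so 3 | [L:Q]. As gcd(2,3) = 1, [L:Q] is divisible by 6. Conversely L is generated over Q by √262 and ∛982, so [L:Q] ≤ 2·3 = 6. Therefore [Q(√262, ∛982) : Q] = 6.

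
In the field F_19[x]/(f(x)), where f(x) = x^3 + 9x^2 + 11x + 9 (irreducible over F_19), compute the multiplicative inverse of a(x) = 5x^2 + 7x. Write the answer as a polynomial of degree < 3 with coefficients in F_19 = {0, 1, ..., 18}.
a(x)^(-1) ≡ 9x^2 + 8x + 4 (mod f(x))

Since f is irreducible over F_19, F_19[x]/(f) is a field and a(x) ≠ 0 has an inverse. Apply the extended Euclidean algorithm to f(x) and a(x) in F_19[x]: f(x) = (4x)·a(x) + (11x + 9);  a(x) = (16x + 10)·(11x + 9) + (5). The last nonzero remainder is the constant 5 = gcd(f, a) in F_19. Back-substituting through the division chain expresses 5 = s(x)·a(x) + t(x)·f(x) with s(x) ≡ 7x^2 + 2x + 1 (mod f), so (7x^2 + 2x + 1)·a(x) ≡ 5 (mod f). Multiplying by 5^(-1) ≡ 4 in F_19 gives a(x)^(-1) ≡ 4·(7x^2 + 2x + 1) ≡ 9x^2 + 8x + 4 (mod f). Check: (5x^2 + 7x)·(9x^2 + 8x + 4) = 7x^4 + 8x^3 + 9x ≡ 1 (mod x^3 + 9x^2 + 11x + 9).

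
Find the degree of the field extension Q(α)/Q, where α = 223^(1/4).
[Q(α):Q] = 4

α is a root of x^4 - 223. By Eisenstein's criterion at the prime p = 223 (which divides the constant term 223 but p^2 = 49729 does not, since 223 is squarefree), x^4 - 223 is irreducible over Q. Hence [Q(α):Q] = 4.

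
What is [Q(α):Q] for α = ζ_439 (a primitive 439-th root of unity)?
[Q(α):Q] = 438

The minimal polynomial of ζ_439 over Q is the 439-th cyclotomic polynomial Φ_439(x), which is irreducible over Q and has degree φ(439) = 438. Hence [Q(α):Q] = φ(439) = 438.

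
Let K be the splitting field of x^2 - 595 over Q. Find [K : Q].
[K : Q] = 2

f(x) = x^2 - 595 factors as (x - √595)(x + √595). The splitting field is K = Q(√595). Since 595 is squarefree and > 1, it is not a perfect square, so x^2 - 595 is irreducible over Q and [Q(√595) : Q] = 2. Hence [K : Q] = 2.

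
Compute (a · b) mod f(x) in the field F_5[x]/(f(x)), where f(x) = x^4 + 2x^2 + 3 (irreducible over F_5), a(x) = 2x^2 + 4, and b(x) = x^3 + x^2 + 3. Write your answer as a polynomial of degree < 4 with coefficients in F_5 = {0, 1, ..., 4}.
a · b ≡ x^2 + 4x + 1 (mod f(x))

Multiply in F_5[x]: a(x)·b(x) = (2x^2 + 4)·(x^3 + x^2 + 3) = 2x^5 + 2x^4 + 4x^3 + 2. This has degree ≥ 4, so divide by f(x) over F_5: 2x^5 + 2x^4 + 4x^3 + 2 = (2x + 2)·(x^4 + 2x^2 + 3) + (x^2 + 4x + 1). Hence a·b ≡ x^2 + 4x + 1 (mod f). (F_5[x]/(f) is a field with 5^4 = 625 elements since f is irreducible of degree 4.)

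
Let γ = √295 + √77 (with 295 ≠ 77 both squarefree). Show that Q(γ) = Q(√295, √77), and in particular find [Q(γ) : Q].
[Q(γ) : Q] = 4 (equivalently, Q(γ) = Q(√295, √77))

Obviously Q(γ) ⊆ Q(√295, √77), and [Q(√295, √77):Q] = 4 (since 295, 77 are distinct squarefree integers > 1 with 22715 not a perfect square). To show equality we compute the minimal polynomial of γ. From γ = √295 + √77: γ^2 = 295 + 2√(22715) + 77 = 372 + 2√(22715), so γ^2 - 372 = 2√(22715); squaring, (γ^2 - 372)^2 = 4·22715, i.e. γ^4 - 744γ^2 + 138384 - 90860 = 0, i.e. γ^4 - 744γ^2 + 47524 = 0. So γ is a root of x^4 - 744x^2 + 47524. This polynomial is irreducible over Q: it has no rational root (each ±√295 ± √77 is irrational), and any factorization into two quadratics over Q would force √(22715) ∈ Q (pairing opposite roots) or √295, √77 ∈ Q (other pairings), all impossible. Hence [Q(γ):Q] = 4 = [Q(√295, √77):Q], so Q(γ) = Q(√295, √77).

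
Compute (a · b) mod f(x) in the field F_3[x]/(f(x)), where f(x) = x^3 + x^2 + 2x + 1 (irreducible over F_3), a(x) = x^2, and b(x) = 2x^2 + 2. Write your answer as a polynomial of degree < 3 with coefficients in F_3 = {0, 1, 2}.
a · b ≡ 2x + 2 (mod f(x))

Multiply in F_3[x]: a(x)·b(x) = (x^2)·(2x^2 + 2) = 2x^4 + 2x^2. This has degree ≥ 3, so divide by f(x) over F_3: 2x^4 + 2x^2 = (2x + 1)·(x^3 + x^2 + 2x + 1) + (2x + 2). Hence a·b ≡ 2x + 2 (mod f). (F_3[x]/(f) is a field with 3^3 = 27 elements since f is irreducible of degree 3.)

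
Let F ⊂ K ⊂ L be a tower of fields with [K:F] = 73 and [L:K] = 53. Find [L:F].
[L:F] = 3869

The tower law says that for any tower of field extensions F ⊂ K ⊂ L with finite degrees, [L:F] = [L:K] · [K:F]. Here this gives [L:F] = 53 · 73 = 3869.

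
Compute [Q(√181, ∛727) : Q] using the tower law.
[Q(√181, ∛727) : Q] = 6

Let L = Q(√181, ∛727). Since Q(√181) ⊂ L and [Q(√181):Q] = 2, the tower law gives 2 | [L:Q]. Likewise Q(∛727) ⊂ L with [Q(∛727):Q] = 3 (because 727 is not a perfect cube), so 3 | [L:Q]. As gcd(2,3) = 1, [L:Q] is divisible by 6. Conversely L is generated over Q by √181 and ∛727, so [L:Q] ≤ 2·3 = 6. Therefore [Q(√181, ∛727) : Q] = 6.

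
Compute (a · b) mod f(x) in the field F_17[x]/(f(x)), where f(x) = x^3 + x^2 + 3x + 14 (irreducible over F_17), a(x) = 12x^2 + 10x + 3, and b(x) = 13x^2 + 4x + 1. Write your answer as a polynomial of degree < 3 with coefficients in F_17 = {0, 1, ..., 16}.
a · b ≡ 9x^2 + 16x + 1 (mod f(x))

Multiply in F_17[x]: a(x)·b(x) = (12x^2 + 10x + 3)·(13x^2 + 4x + 1) = 3x^4 + 8x^3 + 6x^2 + 5x + 3. This has degree ≥ 3, so divide by f(x) over F_17: 3x^4 + 8x^3 + 6x^2 + 5x + 3 = (3x + 5)·(x^3 + x^2 + 3x + 14) + (9x^2 + 16x + 1). Hence a·b ≡ 9x^2 + 16x + 1 (mod f). (F_17[x]/(f) is a field with 17^3 = 4913 elements since f is irreducible of degree 3.)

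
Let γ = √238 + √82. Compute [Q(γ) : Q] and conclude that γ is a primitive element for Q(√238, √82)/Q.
[Q(γ) : Q] = 4 (equivalently, Q(γ) = Q(√238, √82))

Obviously Q(γ) ⊆ Q(√238, √82), and [Q(√238, √82):Q] = 4 (since 238, 82 are distinct squarefree integers > 1 with 19516 not a perfect square). To show equality we compute the minimal polynomial of γ. From γ = √238 + √82: γ^2 = 238 + 2√(19516) + 82 = 320 + 2√(19516), so γ^2 - 320 = 2√(19516); squaring, (γ^2 - 320)^2 = 4·19516, i.e. γ^4 - 640γ^2 + 102400 - 78064 = 0, i.e. γ^4 - 640γ^2 + 24336 = 0. So γ is a root of x^4 - 640x^2 + 24336. This polynomial is irreducible over Q: it has no rational root (each ±√238 ± √82 is irrational), and any factorization into two quadratics over Q would force √(19516) ∈ Q (pairing opposite roots) or √238, √82 ∈ Q (other pairings), all impossible. Hence [Q(γ):Q] = 4 = [Q(√238, √82):Q], so Q(γ) = Q(√238, √82).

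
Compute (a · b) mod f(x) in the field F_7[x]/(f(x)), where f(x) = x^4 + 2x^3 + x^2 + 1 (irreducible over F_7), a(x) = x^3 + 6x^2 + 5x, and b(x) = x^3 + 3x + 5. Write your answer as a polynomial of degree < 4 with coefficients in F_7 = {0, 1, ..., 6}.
a · b ≡ 3x^2 + 1 (mod f(x))

Multiply in F_7[x]: a(x)·b(x) = (x^3 + 6x^2 + 5x)·(x^3 + 3x + 5) = x^6 + 6x^5 + x^4 + 2x^3 + 3x^2 + 4x. This has degree ≥ 4, so divide by f(x) over F_7: x^6 + 6x^5 + x^4 + 2x^3 + 3x^2 + 4x = (x^2 + 4x + 6)·(x^4 + 2x^3 + x^2 + 1) + (3x^2 + 1). Hence a·b ≡ 3x^2 + 1 (mod f). (F_7[x]/(f) is a field with 7^4 = 2401 elements since f is irreducible of degree 4.)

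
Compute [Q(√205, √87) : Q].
[Q(√205, √87) : Q] = 4

[Q(√205):Q] = 2 (min poly x^2 - 205, irreducible since 205 is squarefree > 1). For the top step, suppose √87 ∈ Q(√205), say √87 = c + d√205 with c, d ∈ Q. Squaring: 87 = c^2 + 205d^2 + 2cd√205. Since √205 ∉ Q this forces 2cd = 0. If d = 0 then √87 = c ∈ Q, contradicting 87 squarefree > 1. If c = 0 then 87 = 205d^2, so 205·87 = (205d)^2 is a perfect square in Q — but 205·87 = 17835 is not a perfect square (since 205 and 87 are distinct squarefree integers). Contradiction. Hence √87 ∉ Q(√205), so x^2 - 87 stays irreducible over Q(√205) and [Q(√205, √87) : Q(√205)] = 2. By the tower law, [Q(√205, √87) : Q] = 2 · 2 = 4.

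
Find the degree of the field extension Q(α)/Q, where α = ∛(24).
[Q(α):Q] = 3

The minimal polynomial of α is x^3 - 24, irreducible over Q since 24 is not a perfect cube (so x^3 - 24 has no rational root). Hence [Q(α):Q] = deg(m_α) = 3.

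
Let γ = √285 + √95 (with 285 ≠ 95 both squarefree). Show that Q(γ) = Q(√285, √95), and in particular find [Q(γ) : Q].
[Q(γ) : Q] = 4 (equivalently, Q(γ) = Q(√285, √95))

Obviously Q(γ) ⊆ Q(√285, √95), and [Q(√285, √95):Q] = 4 (since 285, 95 are distinct squarefree integers > 1 with 27075 not a perfect square). To show equality we compute the minimal polynomial of γ. From γ = √285 + √95: γ^2 = 285 + 2√(27075) + 95 = 380 + 2√(27075), so γ^2 - 380 = 2√(27075); squaring, (γ^2 - 380)^2 = 4·27075, i.e. γ^4 - 760γ^2 + 144400 - 108300 = 0, i.e. γ^4 - 760γ^2 + 36100 = 0. So γ is a root of x^4 - 760x^2 + 36100. This polynomial is irreducible over Q: it has no rational root (each ±√285 ± √95 is irrational), and any factorization into two quadratics over Q would force √(27075) ∈ Q (pairing opposite roots) or √285, √95 ∈ Q (other pairings), all impossible. Hence [Q(γ):Q] = 4 = [Q(√285, √95):Q], so Q(γ) = Q(√285, √95).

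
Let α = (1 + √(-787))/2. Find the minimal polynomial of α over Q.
m_α(x) = x^2 - x + 197

From 2α - 1 = √(-787), squaring gives (2α - 1)^2 = -787, i.e. 4α^2 - 4α + 1 = -787, so α^2 - α + (1 + 787)/4 = 0. Since -787 ≡ 1 (mod 4), (1 + 787)/4 = 197 ∈ Z. The polynomial x^2 - x + 197 has discriminant 1 - 4·(197) = -787, which is not a perfect square in Q (d = -787 is squarefree and ≠ 1), so x^2 - x + 197 is irreducible over Q. It is the minimal polynomial of α.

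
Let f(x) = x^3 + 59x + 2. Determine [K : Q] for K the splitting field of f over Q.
[K : Q] = 6

By the rational root test, any rational root of the monic integer polynomial f(x) = x^3 + 59x + 2 must be an integer dividing the constant term 2, i.e. one of ±{1, 2}. Evaluating: f(1) = 62, f(-1) = -58, f(2) = 128, f(-2) = -124; none is 0, so f has no rational root and is therefore irreducible over Q (a cubic with no linear factor over a field is irreducible). For an irreducible cubic, the Galois group is A_3 or S_3 according as the discriminant disc(f) = -4a^3 - 27b^2 = -4·(59)^3 - 27·(2)^2 = -821624 is or is not a square in Q. Here disc(f) = -821624 is not a perfect square in Q, so the Galois group of f over Q is not contained in A_3 and must be all of S_3. The splitting field has degree |S_3| = 6 over Q, so [K : Q] = 6.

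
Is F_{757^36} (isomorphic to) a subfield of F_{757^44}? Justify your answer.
No: F_{757^36} is not a subfield of F_{757^44}

F_{p^m} embeds in F_{p^n} iff m | n. Here 36 ∤ 44 (since 44 = 1·36 + 8 with remainder 8 ≠ 0), so F_{757^36} is not a subfield of F_{757^44}. Equivalently: if it were, the tower law would give 36 = [F_{757^36}:F_757] dividing [F_{757^44}:F_757] = 44, contradiction.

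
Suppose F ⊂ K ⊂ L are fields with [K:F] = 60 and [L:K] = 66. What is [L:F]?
[L:F] = 3960

The tower law says that for any tower of field extensions F ⊂ K ⊂ L with finite degrees, [L:F] = [L:K] · [K:F]. Here this gives [L:F] = 66 · 60 = 3960.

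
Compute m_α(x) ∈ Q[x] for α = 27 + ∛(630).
m_α(x) = x^3 - 81x^2 + 2187x - 20313

Set β = α - 27 = ∛(630), so β^3 = 630. Then (α - 27)^3 - 630 = 0, i.e. α is a root of g(x) = (x - 27)^3 - 630 = x^3 - 81x^2 + 2187x - 20313. Since g(x) = h(x - 27) where h(x) = x^3 - 630, and h is irreducible over Q (because 630 is not a perfect cube, so h has no rational root, and a monic cubic with no rational root is irreducible), g is also irreducible (irreducibility is preserved under the substitution x → x - 27). Hence m_α(x) = x^3 - 81x^2 + 2187x - 20313.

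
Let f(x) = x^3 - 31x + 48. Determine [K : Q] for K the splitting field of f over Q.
[K : Q] = 6

By the rational root test, any rational root of the monic integer polynomial f(x) = x^3 - 31x + 48 must be an integer dividing the constant term 48, i.e. one of ±{1, 2, 3, 4, 6, 8, 12, 16, 24, 48}. Evaluating: f(1) = 18, f(-1) = 78, f(2) = -6, f(-2) = 102, f(3) = -18, f(-3) = 114, f(4) = -12, f(-4) = 108, f(6) = 78, f(-6) = 18, f(8) = 312, f(-8) = -216, f(12) = 1404, f(-12) = -1308, f(16) = 3648, f(-16) = -3552, f(24) = 13128, f(-24) = -13032, f(48) = 109152, f(-48) = -109056; none is 0, so f has no rational root and is therefore irreducible over Q (a cubic with no linear factor over a field is irreducible). For an irreducible cubic, the Galois group is A_3 or S_3 according as the discriminant disc(f) = -4a^3 - 27b^2 = -4·(-31)^3 - 27·(48)^2 = 56956 is or is not a square in Q. Here disc(f) = 56956 is not a perfect square in Q, so the Galois group of f over Q is not contained in A_3 and must be all of S_3. The splitting field has degree |S_3| = 6 over Q, so [K : Q] = 6.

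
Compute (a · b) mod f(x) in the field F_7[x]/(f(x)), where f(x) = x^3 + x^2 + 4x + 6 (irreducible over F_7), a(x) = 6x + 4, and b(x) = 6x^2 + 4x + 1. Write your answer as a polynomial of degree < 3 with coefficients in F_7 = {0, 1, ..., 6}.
a · b ≡ 5x^2 + 4x + 5 (mod f(x))

Multiply in F_7[x]: a(x)·b(x) = (6x + 4)·(6x^2 + 4x + 1) = x^3 + 6x^2 + x + 4. This has degree ≥ 3, so divide by f(x) over F_7: x^3 + 6x^2 + x + 4 = (1)·(x^3 + x^2 + 4x + 6) + (5x^2 + 4x + 5). Hence a·b ≡ 5x^2 + 4x + 5 (mod f). (F_7[x]/(f) is a field with 7^3 = 343 elements since f is irreducible of degree 3.)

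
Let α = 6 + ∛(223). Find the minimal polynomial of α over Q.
m_α(x) = x^3 - 18x^2 + 108x - 439

Set β = α - 6 = ∛(223), so β^3 = 223. Then (α - 6)^3 - 223 = 0, i.e. α is a root of g(x) = (x - 6)^3 - 223 = x^3 - 18x^2 + 108x - 439. Since g(x) = h(x - 6) where h(x) = x^3 - 223, and h is irreducible over Q (because 223 is not a perfect cube, so h has no rational root, and a monic cubic with no rational root is irreducible), g is also irreducible (irreducibility is preserved under the substitution x → x - 6). Hence m_α(x) = x^3 - 18x^2 + 108x - 439.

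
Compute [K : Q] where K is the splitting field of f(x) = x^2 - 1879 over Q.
[K : Q] = 2

f(x) = x^2 - 1879 factors as (x - √1879)(x + √1879). The splitting field is K = Q(√1879). Since 1879 is squarefree and > 1, it is not a perfect square, so x^2 - 1879 is irreducible over Q and [Q(√1879) : Q] = 2. Hence [K : Q] = 2.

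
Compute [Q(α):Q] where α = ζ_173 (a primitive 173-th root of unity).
[Q(α):Q] = 172

The minimal polynomial of ζ_173 over Q is the 173-th cyclotomic polynomial Φ_173(x), which is irreducible over Q and has degree φ(173) = 172. Hence [Q(α):Q] = φ(173) = 172.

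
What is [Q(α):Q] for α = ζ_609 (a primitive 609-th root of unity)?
[Q(α):Q] = 336

The minimal polynomial of ζ_609 over Q is the 609-th cyclotomic polynomial Φ_609(x), which is irreducible over Q and has degree φ(609) = 336. Hence [Q(α):Q] = φ(609) = 336.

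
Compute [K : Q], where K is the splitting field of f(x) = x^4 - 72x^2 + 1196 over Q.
[K : Q] = 4

Solving the quadratic in x^2: x^2 = (72 ± √(72^2 - 4·1196))/2 = (72 ± √400)/2 = (72 ± 20)/2, giving x^2 = 46 or x^2 = 26. So f(x) = (x^2 - 46)(x^2 - 26) and the roots of f are ±√46, ±√26. Hence the splitting field is K = Q(√46, √26). Since 46 and 26 are distinct squarefree integers > 1, their product 1196 is not a perfect square, so √26 ∉ Q(√46). By the tower law [K:Q] = [Q(√46,√26):Q(√46)] · [Q(√46):Q] = 2 · 2 = 4.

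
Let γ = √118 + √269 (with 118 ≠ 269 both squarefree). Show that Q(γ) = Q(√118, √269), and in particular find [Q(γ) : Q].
[Q(γ) : Q] = 4 (equivalently, Q(γ) = Q(√118, √269))

Obviously Q(γ) ⊆ Q(√118, √269), and [Q(√118, √269):Q] = 4 (since 118, 269 are distinct squarefree integers > 1 with 31742 not a perfect square). To show equality we compute the minimal polynomial of γ. From γ = √118 + √269: γ^2 = 118 + 2√(31742) + 269 = 387 + 2√(31742), so γ^2 - 387 = 2√(31742); squaring, (γ^2 - 387)^2 = 4·31742, i.e. γ^4 - 774γ^2 + 149769 - 126968 = 0, i.e. γ^4 - 774γ^2 + 22801 = 0. So γ is a root of x^4 - 774x^2 + 22801. This polynomial is irreducible over Q: it has no rational root (each ±√118 ± √269 is irrational), and any factorization into two quadratics over Q would force √(31742) ∈ Q (pairing opposite roots) or √118, √269 ∈ Q (other pairings), all impossible. Hence [Q(γ):Q] = 4 = [Q(√118, √269):Q], so Q(γ) = Q(√118, √269).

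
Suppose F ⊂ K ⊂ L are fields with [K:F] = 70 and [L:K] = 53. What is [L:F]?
[L:F] = 3710

The tower law says that for any tower of field extensions F ⊂ K ⊂ L with finite degrees, [L:F] = [L:K] · [K:F]. Here this gives [L:F] = 53 · 70 = 3710.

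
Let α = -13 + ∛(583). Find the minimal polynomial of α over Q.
m_α(x) = x^3 + 39x^2 + 507x + 1614

Set β = α + 13 = ∛(583), so β^3 = 583. Then (α + 13)^3 - 583 = 0, i.e. α is a root of g(x) = (x + 13)^3 - 583 = x^3 + 39x^2 + 507x + 1614. Since g(x) = h(x + 13) where h(x) = x^3 - 583, and h is irreducible over Q (because 583 is not a perfect cube, so h has no rational root, and a monic cubic with no rational root is irreducible), g is also irreducible (irreducibility is preserved under the substitution x → x + 13). Hence m_α(x) = x^3 + 39x^2 + 507x + 1614.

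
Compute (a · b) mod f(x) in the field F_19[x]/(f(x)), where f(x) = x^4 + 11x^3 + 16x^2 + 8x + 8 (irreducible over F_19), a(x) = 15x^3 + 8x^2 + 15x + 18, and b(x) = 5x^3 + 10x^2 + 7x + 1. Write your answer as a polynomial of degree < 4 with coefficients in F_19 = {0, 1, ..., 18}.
a · b ≡ 15x^3 + 13x^2 + 10x + 13 (mod f(x))

Multiply in F_19[x]: a(x)·b(x) = (15x^3 + 8x^2 + 15x + 18)·(5x^3 + 10x^2 + 7x + 1) = 18x^6 + 13x^4 + 7x^3 + 8x^2 + 8x + 18. This has degree ≥ 4, so divide by f(x) over F_19: 18x^6 + 13x^4 + 7x^3 + 8x^2 + 8x + 18 = (18x^2 + 11x + 3)·(x^4 + 11x^3 + 16x^2 + 8x + 8) + (15x^3 + 13x^2 + 10x + 13). Hence a·b ≡ 15x^3 + 13x^2 + 10x + 13 (mod f). (F_19[x]/(f) is a field with 19^4 = 130321 elements since f is irreducible of degree 4.)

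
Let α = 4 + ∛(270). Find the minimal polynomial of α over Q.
m_α(x) = x^3 - 12x^2 + 48x - 334

Set β = α - 4 = ∛(270), so β^3 = 270. Then (α - 4)^3 - 270 = 0, i.e. α is a root of g(x) = (x - 4)^3 - 270 = x^3 - 12x^2 + 48x - 334. Since g(x) = h(x - 4) where h(x) = x^3 - 270, and h is irreducible over Q (because 270 is not a perfect cube, so h has no rational root, and a monic cubic with no rational root is irreducible), g is also irreducible (irreducibility is preserved under the substitution x → x - 4). Hence m_α(x) = x^3 - 12x^2 + 48x - 334.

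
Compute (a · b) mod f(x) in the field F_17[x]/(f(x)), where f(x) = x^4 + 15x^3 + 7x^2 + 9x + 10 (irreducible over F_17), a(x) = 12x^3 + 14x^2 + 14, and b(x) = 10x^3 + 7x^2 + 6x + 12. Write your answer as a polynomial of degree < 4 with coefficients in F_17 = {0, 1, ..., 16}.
a · b ≡ 7x^3 + 3x^2 + 7x + 2 (mod f(x))

Multiply in F_17[x]: a(x)·b(x) = (12x^3 + 14x^2 + 14)·(10x^3 + 7x^2 + 6x + 12) = x^6 + 3x^5 + 11x^3 + 11x^2 + 16x + 15. This has degree ≥ 4, so divide by f(x) over F_17: x^6 + 3x^5 + 11x^3 + 11x^2 + 16x + 15 = (x^2 + 5x + 3)·(x^4 + 15x^3 + 7x^2 + 9x + 10) + (7x^3 + 3x^2 + 7x + 2). Hence a·b ≡ 7x^3 + 3x^2 + 7x + 2 (mod f). (F_17[x]/(f) is a field with 17^4 = 83521 elements since f is irreducible of degree 4.)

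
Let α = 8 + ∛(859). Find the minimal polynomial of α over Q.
m_α(x) = x^3 - 24x^2 + 192x - 1371

Set β = α - 8 = ∛(859), so β^3 = 859. Then (α - 8)^3 - 859 = 0, i.e. α is a root of g(x) = (x - 8)^3 - 859 = x^3 - 24x^2 + 192x - 1371. Since g(x) = h(x - 8) where h(x) = x^3 - 859, and h is irreducible over Q (because 859 is not a perfect cube, so h has no rational root, and a monic cubic with no rational root is irreducible), g is also irreducible (irreducibility is preserved under the substitution x → x - 8). Hence m_α(x) = x^3 - 24x^2 + 192x - 1371.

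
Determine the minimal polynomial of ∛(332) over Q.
m_α(x) = x^3 - 332

α satisfies α^3 = 332, so x^3 - 332 annihilates α. By the rational root test, a rational root p/q (in lowest terms) of x^3 - 332 would satisfy p^3 = 332 q^3, forcing q = 1 and p^3 = 332; but 332 is not a perfect cube, contradiction. A monic cubic over Q with no rational root is irreducible (any nontrivial factorization would include a linear factor). Hence x^3 - 332 is the minimal polynomial of α, and in particular [Q(α):Q] = 3.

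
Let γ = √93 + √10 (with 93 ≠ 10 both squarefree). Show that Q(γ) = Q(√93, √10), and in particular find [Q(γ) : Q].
[Q(γ) : Q] = 4 (equivalently, Q(γ) = Q(√93, √10))

Obviously Q(γ) ⊆ Q(√93, √10), and [Q(√93, √10):Q] = 4 (since 93, 10 are distinct squarefree integers > 1 with 930 not a perfect square). To show equality we compute the minimal polynomial of γ. From γ = √93 + √10: γ^2 = 93 + 2√(930) + 10 = 103 + 2√(930), so γ^2 - 103 = 2√(930); squaring, (γ^2 - 103)^2 = 4·930, i.e. γ^4 - 206γ^2 + 10609 - 3720 = 0, i.e. γ^4 - 206γ^2 + 6889 = 0. So γ is a root of x^4 - 206x^2 + 6889. This polynomial is irreducible over Q: it has no rational root (each ±√93 ± √10 is irrational), and any factorization into two quadratics over Q would force √(930) ∈ Q (pairing opposite roots) or √93, √10 ∈ Q (other pairings), all impossible. Hence [Q(γ):Q] = 4 = [Q(√93, √10):Q], so Q(γ) = Q(√93, √10).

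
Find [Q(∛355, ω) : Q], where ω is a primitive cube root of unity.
[Q(∛355, ω) : Q] = 6

[Q(∛355):Q] = 3 (min poly x^3 - 355, irreducible since 355 is not a perfect cube). [Q(ω):Q] = 2 (min poly x^2 + x + 1). Since Q(∛355) ⊂ R and ω ∉ R, we have ω ∉ Q(∛355), so x^2 + x + 1 remains irreducible over Q(∛355) and [Q(∛355, ω) : Q(∛355)] = 2. By the tower law, [Q(∛355, ω) : Q] = 3 · 2 = 6. (In fact Q(∛355, ω) is the splitting field of x^3 - 355 over Q.)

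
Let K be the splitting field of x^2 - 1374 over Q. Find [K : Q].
[K : Q] = 2

f(x) = x^2 - 1374 factors as (x - √1374)(x + √1374). The splitting field is K = Q(√1374). Since 1374 is squarefree and > 1, it is not a perfect square, so x^2 - 1374 is irreducible over Q and [Q(√1374) : Q] = 2. Hence [K : Q] = 2.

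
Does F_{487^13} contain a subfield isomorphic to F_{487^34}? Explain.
No: F_{487^34} is not a subfield of F_{487^13}

F_{p^m} embeds in F_{p^n} iff m | n. Here 34 ∤ 13 (since 13 = 0·34 + 13 with remainder 13 ≠ 0), so F_{487^34} is not a subfield of F_{487^13}. Equivalently: if it were, the tower law would give 34 = [F_{487^34}:F_487] dividing [F_{487^13}:F_487] = 13, contradiction.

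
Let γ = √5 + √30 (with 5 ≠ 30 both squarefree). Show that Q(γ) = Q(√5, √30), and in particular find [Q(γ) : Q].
[Q(γ) : Q] = 4 (equivalently, Q(γ) = Q(√5, √30))

Obviously Q(γ) ⊆ Q(√5, √30), and [Q(√5, √30):Q] = 4 (since 5, 30 are distinct squarefree integers > 1 with 150 not a perfect square). To show equality we compute the minimal polynomial of γ. From γ = √5 + √30: γ^2 = 5 + 2√(150) + 30 = 35 + 2√(150), so γ^2 - 35 = 2√(150); squaring, (γ^2 - 35)^2 = 4·150, i.e. γ^4 - 70γ^2 + 1225 - 600 = 0, i.e. γ^4 - 70γ^2 + 625 = 0. So γ is a root of x^4 - 70x^2 + 625. This polynomial is irreducible over Q: it has no rational root (each ±√5 ± √30 is irrational), and any factorization into two quadratics over Q would force √(150) ∈ Q (pairing opposite roots) or √5, √30 ∈ Q (other pairings), all impossible. Hence [Q(γ):Q] = 4 = [Q(√5, √30):Q], so Q(γ) = Q(√5, √30).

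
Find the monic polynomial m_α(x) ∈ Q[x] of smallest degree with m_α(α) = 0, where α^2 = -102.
m_α(x) = x^2 + 102

α satisfies α^2 + 102 = 0, so x^2 + 102 annihilates α. Since d = -102 is squarefree and ≠ 1, it is not a perfect square in Q, so x^2 + 102 has no rational root and is therefore irreducible over Q (a degree-2 polynomial over a field is irreducible iff it has no root). Hence m_α(x) = x^2 + 102.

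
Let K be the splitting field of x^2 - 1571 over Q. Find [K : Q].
[K : Q] = 2

f(x) = x^2 - 1571 factors as (x - √1571)(x + √1571). The splitting field is K = Q(√1571). Since 1571 is squarefree and > 1, it is not a perfect square, so x^2 - 1571 is irreducible over Q and [Q(√1571) : Q] = 2. Hence [K : Q] = 2.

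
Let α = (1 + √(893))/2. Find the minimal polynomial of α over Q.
m_α(x) = x^2 - x - 223

From 2α - 1 = √(893), squaring gives (2α - 1)^2 = 893, i.e. 4α^2 - 4α + 1 = 893, so α^2 - α + (1 - 893)/4 = 0. Since 893 ≡ 1 (mod 4), (1 - 893)/4 = -223 ∈ Z. The polynomial x^2 - x - 223 has discriminant 1 - 4·(-223) = 893, which is not a perfect square in Q (d = 893 is squarefree and ≠ 1), so x^2 - x - 223 is irreducible over Q. It is the minimal polynomial of α.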